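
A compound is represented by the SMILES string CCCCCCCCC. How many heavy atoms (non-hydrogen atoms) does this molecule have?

9

Every atom symbol written in the SMILES (organic subset) is one heavy atom; implicit H are not written.
Heavy atoms by element → C:9.
Total: 9.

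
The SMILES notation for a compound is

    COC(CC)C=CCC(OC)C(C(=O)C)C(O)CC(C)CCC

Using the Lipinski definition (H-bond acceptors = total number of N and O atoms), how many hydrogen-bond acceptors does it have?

4

N atoms: 0; O atoms: 4.
Lipinski HBA = 0 + 4 = 4.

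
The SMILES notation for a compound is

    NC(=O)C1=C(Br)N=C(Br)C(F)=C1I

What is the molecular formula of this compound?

C6H2Br2FIN2O

Walk through each heavy atom and fill implicit hydrogens from standard valence (C 4, N 3, O 2, S 2, halogen 1):
  atom 1: N, bond orders sum to 1 (valence 3) → 2 H
  atom 2: C, bond orders sum to 4 (valence 4) → 0 H
  atom 3: O, bond orders sum to 2 (valence 2) → 0 H
  atom 4: C, bond orders sum to 4 (valence 4) → 0 H
  atom 5: C, bond orders sum to 4 (valence 4) → 0 H
  atom 6: Br (halogen, monovalent) → 0 H
  atom 7: N, bond orders sum to 3 (valence 3) → 0 H
  atom 8: C, bond orders sum to 4 (valence 4) → 0 H
  atom 9: Br (halogen, monovalent) → 0 H
  atom 10: C, bond orders sum to 4 (valence 4) → 0 H
  atom 11: F (halogen, monovalent) → 0 H
  atom 12: C, bond orders sum to 4 (valence 4) → 0 H
  atom 13: I (halogen, monovalent) → 0 H
Totals → C:6, H:2, Br:2, F:1, I:1, N:2, O:1.
In Hill order: C6H2Br2FIN2O.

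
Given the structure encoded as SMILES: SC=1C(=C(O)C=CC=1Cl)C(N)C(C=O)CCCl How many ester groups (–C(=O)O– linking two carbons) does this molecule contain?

Scan the SMILES for the ester motif — none present.
Groups that are present: 1 aldehyde, 1 hydroxyl, 1 primary amine, 1 thiol.

0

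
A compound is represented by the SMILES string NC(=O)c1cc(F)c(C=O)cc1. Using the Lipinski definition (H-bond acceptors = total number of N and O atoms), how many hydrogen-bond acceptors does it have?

N atoms: 1; O atoms: 2.
Lipinski HBA = 1 + 2 = 3.

3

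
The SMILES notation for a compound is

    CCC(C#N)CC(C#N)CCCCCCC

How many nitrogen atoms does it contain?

Scan the SMILES for N atoms (remember two-letter symbols like Cl and Br are single atoms).
Nitrogen count: 2.

2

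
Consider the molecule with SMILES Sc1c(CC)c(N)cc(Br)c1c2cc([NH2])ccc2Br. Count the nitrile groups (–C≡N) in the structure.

0

Scan the SMILES for the nitrile motif — none present.
Groups that are present: 2 primary amine, 1 thiol.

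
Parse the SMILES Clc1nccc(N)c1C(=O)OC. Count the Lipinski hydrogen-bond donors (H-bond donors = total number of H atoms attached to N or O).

2

Donors: find every N or O and count the H atoms it carries.
  atom 3 (N): bond orders sum to 3 → 0 H
  atom 7 (N): bond orders sum to 1 → 2 H
  atom 10 (O): bond orders sum to 2 → 0 H
  atom 11 (O): bond orders sum to 2 → 0 H
Lipinski HBD = 2.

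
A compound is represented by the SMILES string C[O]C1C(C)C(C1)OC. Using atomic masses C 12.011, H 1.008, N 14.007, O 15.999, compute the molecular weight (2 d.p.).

First, the molecular formula is C7H14O2 (counting implicit H from valence).
  C: 7 × 12.011 = 84.077
  H: 14 × 1.008 = 14.112
  O: 2 × 15.999 = 31.998
Sum: 7×12.011 + 14×1.008 + 2×15.999 = 130.187 → 130.19 g/mol.

130.19 g/mol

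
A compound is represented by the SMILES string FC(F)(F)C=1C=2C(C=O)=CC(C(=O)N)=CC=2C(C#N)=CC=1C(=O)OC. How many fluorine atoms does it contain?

Scan the SMILES for F atoms (remember two-letter symbols like Cl and Br are single atoms).
Fluorine count: 3.

3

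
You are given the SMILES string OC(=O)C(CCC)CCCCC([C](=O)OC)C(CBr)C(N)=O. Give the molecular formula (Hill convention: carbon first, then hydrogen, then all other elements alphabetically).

Walk through each heavy atom and fill implicit hydrogens from standard valence (C 4, N 3, O 2, S 2, halogen 1):
  atom 1: O, bond orders sum to 1 (valence 2) → 1 H
  atom 2: C, bond orders sum to 4 (valence 4) → 0 H
  atom 3: O, bond orders sum to 2 (valence 2) → 0 H
  atom 4: C, bond orders sum to 3 (valence 4) → 1 H
  atom 5: C, bond orders sum to 2 (valence 4) → 2 H
  atom 6: C, bond orders sum to 2 (valence 4) → 2 H
  atom 7: C, bond orders sum to 1 (valence 4) → 3 H
  atom 8: C, bond orders sum to 2 (valence 4) → 2 H
  atom 9: C, bond orders sum to 2 (valence 4) → 2 H
  atom 10: C, bond orders sum to 2 (valence 4) → 2 H
  atom 11: C, bond orders sum to 2 (valence 4) → 2 H
  atom 12: C, bond orders sum to 3 (valence 4) → 1 H
  atom 13: C with explicit H count 0
  atom 14: O, bond orders sum to 2 (valence 2) → 0 H
  atom 15: O, bond orders sum to 2 (valence 2) → 0 H
  atom 16: C, bond orders sum to 1 (valence 4) → 3 H
  atom 17: C, bond orders sum to 3 (valence 4) → 1 H
  atom 18: C, bond orders sum to 2 (valence 4) → 2 H
  atom 19: Br (halogen, monovalent) → 0 H
  atom 20: C, bond orders sum to 4 (valence 4) → 0 H
  atom 21: N, bond orders sum to 1 (valence 3) → 2 H
  atom 22: O, bond orders sum to 2 (valence 2) → 0 H
Totals → C:15, H:26, Br:1, N:1, O:5.
In Hill order: C15H26BrNO5.

C15H26BrNO5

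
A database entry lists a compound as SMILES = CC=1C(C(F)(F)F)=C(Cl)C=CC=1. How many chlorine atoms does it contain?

1

Scan the SMILES for Cl atoms (remember two-letter symbols like Cl and Br are single atoms).
Chlorine count: 1.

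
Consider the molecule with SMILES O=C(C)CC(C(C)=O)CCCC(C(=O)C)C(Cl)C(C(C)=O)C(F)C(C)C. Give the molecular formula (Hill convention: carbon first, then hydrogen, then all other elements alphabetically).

Walk through each heavy atom and fill implicit hydrogens from standard valence (C 4, N 3, O 2, S 2, halogen 1):
  atom 1: O, bond orders sum to 2 (valence 2) → 0 H
  atom 2: C, bond orders sum to 4 (valence 4) → 0 H
  atom 3: C, bond orders sum to 1 (valence 4) → 3 H
  atom 4: C, bond orders sum to 2 (valence 4) → 2 H
  atom 5: C, bond orders sum to 3 (valence 4) → 1 H
  atom 6: C, bond orders sum to 4 (valence 4) → 0 H
  atom 7: C, bond orders sum to 1 (valence 4) → 3 H
  atom 8: O, bond orders sum to 2 (valence 2) → 0 H
  atom 9: C, bond orders sum to 2 (valence 4) → 2 H
  atom 10: C, bond orders sum to 2 (valence 4) → 2 H
  atom 11: C, bond orders sum to 2 (valence 4) → 2 H
  atom 12: C, bond orders sum to 3 (valence 4) → 1 H
  atom 13: C, bond orders sum to 4 (valence 4) → 0 H
  atom 14: O, bond orders sum to 2 (valence 2) → 0 H
  atom 15: C, bond orders sum to 1 (valence 4) → 3 H
  atom 16: C, bond orders sum to 3 (valence 4) → 1 H
  atom 17: Cl (halogen, monovalent) → 0 H
  atom 18: C, bond orders sum to 3 (valence 4) → 1 H
  atom 19: C, bond orders sum to 4 (valence 4) → 0 H
  atom 20: C, bond orders sum to 1 (valence 4) → 3 H
  atom 21: O, bond orders sum to 2 (valence 2) → 0 H
  atom 22: C, bond orders sum to 3 (valence 4) → 1 H
  atom 23: F (halogen, monovalent) → 0 H
  atom 24: C, bond orders sum to 3 (valence 4) → 1 H
  atom 25: C, bond orders sum to 1 (valence 4) → 3 H
  atom 26: C, bond orders sum to 1 (valence 4) → 3 H
Totals → C:20, H:32, Cl:1, F:1, O:4.
In Hill order: C20H32ClFO4.

C20H32ClFO4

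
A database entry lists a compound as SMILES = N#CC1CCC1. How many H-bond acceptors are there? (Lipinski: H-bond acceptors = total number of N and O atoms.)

1

N atoms: 1; O atoms: 0.
Lipinski HBA = 1 + 0 = 1.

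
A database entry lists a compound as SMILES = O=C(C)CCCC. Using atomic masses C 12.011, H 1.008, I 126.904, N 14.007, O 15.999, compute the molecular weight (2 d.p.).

100.16 g/mol

First, the molecular formula is C6H12O (counting implicit H from valence).
  C: 6 × 12.011 = 72.066
  H: 12 × 1.008 = 12.096
  O: 1 × 15.999 = 15.999
Sum: 6×12.011 + 12×1.008 + 1×15.999 = 100.161 → 100.16 g/mol.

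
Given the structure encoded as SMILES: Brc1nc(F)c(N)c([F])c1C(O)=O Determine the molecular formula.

Walk through each heavy atom and fill implicit hydrogens from standard valence (C 4, N 3, O 2, S 2, halogen 1); for lowercase aromatic atoms, an aromatic c carries 1 H when it has two neighbours and 0 H with three, and aromatic n carries 0 H:
  atom 1: Br (halogen, monovalent) → 0 H
  atom 2: aromatic c, 3 neighbours → 0 H
  atom 3: aromatic n, 2 neighbours → 0 H
  atom 4: aromatic c, 3 neighbours → 0 H
  atom 5: F (halogen, monovalent) → 0 H
  atom 6: aromatic c, 3 neighbours → 0 H
  atom 7: N, bond orders sum to 1 (valence 3) → 2 H
  atom 8: aromatic c, 3 neighbours → 0 H
  atom 9: F with explicit H count 0
  atom 10: aromatic c, 3 neighbours → 0 H
  atom 11: C, bond orders sum to 4 (valence 4) → 0 H
  atom 12: O, bond orders sum to 1 (valence 2) → 1 H
  atom 13: O, bond orders sum to 2 (valence 2) → 0 H
Totals → C:6, H:3, Br:1, F:2, N:2, O:2.
In Hill order: C6H3BrF2N2O2.

C6H3BrF2N2O2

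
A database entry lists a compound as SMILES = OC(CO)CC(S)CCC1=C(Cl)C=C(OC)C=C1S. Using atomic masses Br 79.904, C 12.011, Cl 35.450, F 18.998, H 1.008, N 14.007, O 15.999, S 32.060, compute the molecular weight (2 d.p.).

First, the molecular formula is C13H19ClO3S2 (counting implicit H from valence).
  C: 13 × 12.011 = 156.143
  Cl: 1 × 35.450 = 35.450
  H: 19 × 1.008 = 19.152
  O: 3 × 15.999 = 47.997
  S: 2 × 32.060 = 64.120
Sum: 13×12.011 + 1×35.450 + 19×1.008 + 3×15.999 + 2×32.060 = 322.862 → 322.86 g/mol.

322.86 g/mol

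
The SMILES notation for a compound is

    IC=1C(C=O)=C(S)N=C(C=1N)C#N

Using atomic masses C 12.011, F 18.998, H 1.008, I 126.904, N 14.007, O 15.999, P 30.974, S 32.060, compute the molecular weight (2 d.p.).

305.09 g/mol

First, the molecular formula is C7H4IN3OS (counting implicit H from valence).
  C: 7 × 12.011 = 84.077
  H: 4 × 1.008 = 4.032
  I: 1 × 126.904 = 126.904
  N: 3 × 14.007 = 42.021
  O: 1 × 15.999 = 15.999
  S: 1 × 32.060 = 32.060
Sum: 7×12.011 + 4×1.008 + 1×126.904 + 3×14.007 + 1×15.999 + 1×32.060 = 305.093 → 305.09 g/mol.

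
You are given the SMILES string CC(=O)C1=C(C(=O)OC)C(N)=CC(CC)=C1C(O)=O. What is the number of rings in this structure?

In SMILES, each pair of matching ring-closure digits denotes one ring-closing bond; the number of such bonds equals the number of independent rings.
Ring-closure bonds here: 1.

1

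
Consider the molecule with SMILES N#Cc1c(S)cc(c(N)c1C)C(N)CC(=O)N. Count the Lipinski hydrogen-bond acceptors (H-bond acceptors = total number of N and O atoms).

5

N atoms: 4; O atoms: 1.
Lipinski HBA = 4 + 1 = 5.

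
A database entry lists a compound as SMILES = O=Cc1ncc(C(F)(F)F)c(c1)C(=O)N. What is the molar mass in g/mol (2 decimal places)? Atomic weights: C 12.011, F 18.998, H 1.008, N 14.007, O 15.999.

218.13 g/mol

First, the molecular formula is C8H5F3N2O2 (counting implicit H from valence).
  C: 8 × 12.011 = 96.088
  F: 3 × 18.998 = 56.994
  H: 5 × 1.008 = 5.040
  N: 2 × 14.007 = 28.014
  O: 2 × 15.999 = 31.998
Sum: 8×12.011 + 3×18.998 + 5×1.008 + 2×14.007 + 2×15.999 = 218.134 → 218.13 g/mol.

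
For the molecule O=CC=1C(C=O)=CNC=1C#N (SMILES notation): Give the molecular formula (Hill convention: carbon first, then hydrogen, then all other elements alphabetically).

Walk through each heavy atom and fill implicit hydrogens from standard valence (C 4, N 3, O 2, S 2, halogen 1):
  atom 1: O, bond orders sum to 2 (valence 2) → 0 H
  atom 2: C, bond orders sum to 3 (valence 4) → 1 H
  atom 3: C, bond orders sum to 4 (valence 4) → 0 H
  atom 4: C, bond orders sum to 4 (valence 4) → 0 H
  atom 5: C, bond orders sum to 3 (valence 4) → 1 H
  atom 6: O, bond orders sum to 2 (valence 2) → 0 H
  atom 7: C, bond orders sum to 3 (valence 4) → 1 H
  atom 8: N, bond orders sum to 2 (valence 3) → 1 H
  atom 9: C, bond orders sum to 4 (valence 4) → 0 H
  atom 10: C, bond orders sum to 4 (valence 4) → 0 H
  atom 11: N, bond orders sum to 3 (valence 3) → 0 H
Totals → C:7, H:4, N:2, O:2.
In Hill order: C7H4N2O2.

C7H4N2O2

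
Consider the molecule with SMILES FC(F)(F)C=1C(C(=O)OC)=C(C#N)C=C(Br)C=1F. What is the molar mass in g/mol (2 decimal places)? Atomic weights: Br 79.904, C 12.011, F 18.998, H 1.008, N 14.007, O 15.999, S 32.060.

First, the molecular formula is C10H4BrF4NO2 (counting implicit H from valence).
  Br: 1 × 79.904 = 79.904
  C: 10 × 12.011 = 120.110
  F: 4 × 18.998 = 75.992
  H: 4 × 1.008 = 4.032
  N: 1 × 14.007 = 14.007
  O: 2 × 15.999 = 31.998
Sum: 1×79.904 + 10×12.011 + 4×18.998 + 4×1.008 + 1×14.007 + 2×15.999 = 326.043 → 326.04 g/mol.

326.04 g/mol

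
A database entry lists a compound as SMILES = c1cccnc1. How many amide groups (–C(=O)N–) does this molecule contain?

0

Scan the SMILES for the amide motif — none present.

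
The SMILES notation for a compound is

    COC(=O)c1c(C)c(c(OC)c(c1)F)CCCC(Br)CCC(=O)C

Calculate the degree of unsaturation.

6

Molecular formula: C18H24BrFO4.
DoU = (2C + 2 + N − H − X) / 2, where X is the halogen count and O/S are ignored.
    = (2·18 + 2 + 0 − 24 − 2) / 2 = 12 / 2 = 6.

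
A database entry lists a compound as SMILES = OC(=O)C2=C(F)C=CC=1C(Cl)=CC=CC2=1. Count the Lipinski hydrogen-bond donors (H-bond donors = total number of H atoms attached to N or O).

1

Donors: find every N or O and count the H atoms it carries.
  atom 1 (O): bond orders sum to 1 → 1 H
  atom 3 (O): bond orders sum to 2 → 0 H
Lipinski HBD = 1.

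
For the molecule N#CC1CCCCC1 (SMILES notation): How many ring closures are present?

1

In SMILES, each pair of matching ring-closure digits denotes one ring-closing bond; the number of such bonds equals the number of independent rings.
Ring-closure bonds here: 1.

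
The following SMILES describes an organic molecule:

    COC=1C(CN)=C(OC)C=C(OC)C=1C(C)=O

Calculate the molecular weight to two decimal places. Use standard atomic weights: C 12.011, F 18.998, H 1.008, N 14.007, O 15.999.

First, the molecular formula is C12H17NO4 (counting implicit H from valence).
  C: 12 × 12.011 = 144.132
  H: 17 × 1.008 = 17.136
  N: 1 × 14.007 = 14.007
  O: 4 × 15.999 = 63.996
Sum: 12×12.011 + 17×1.008 + 1×14.007 + 4×15.999 = 239.271 → 239.27 g/mol.

239.27 g/mol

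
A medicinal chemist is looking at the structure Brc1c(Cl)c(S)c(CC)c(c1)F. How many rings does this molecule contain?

1

In SMILES, each pair of matching ring-closure digits denotes one ring-closing bond; the number of such bonds equals the number of independent rings.
Ring-closure bonds here: 1.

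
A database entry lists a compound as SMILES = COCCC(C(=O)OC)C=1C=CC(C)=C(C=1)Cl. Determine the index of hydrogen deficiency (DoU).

5

Molecular formula: C13H17ClO3.
DoU = (2C + 2 + N − H − X) / 2, where X is the halogen count and O/S are ignored.
    = (2·13 + 2 + 0 − 17 − 1) / 2 = 10 / 2 = 5.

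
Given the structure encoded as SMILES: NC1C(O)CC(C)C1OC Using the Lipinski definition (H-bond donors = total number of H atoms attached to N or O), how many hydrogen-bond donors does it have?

Donors: find every N or O and count the H atoms it carries.
  atom 1 (N): bond orders sum to 1 → 2 H
  atom 4 (O): bond orders sum to 1 → 1 H
  atom 9 (O): bond orders sum to 2 → 0 H
Lipinski HBD = 3.

3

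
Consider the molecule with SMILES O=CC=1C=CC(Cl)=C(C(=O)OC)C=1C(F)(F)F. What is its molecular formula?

Walk through each heavy atom and fill implicit hydrogens from standard valence (C 4, N 3, O 2, S 2, halogen 1):
  atom 1: O, bond orders sum to 2 (valence 2) → 0 H
  atom 2: C, bond orders sum to 3 (valence 4) → 1 H
  atom 3: C, bond orders sum to 4 (valence 4) → 0 H
  atom 4: C, bond orders sum to 3 (valence 4) → 1 H
  atom 5: C, bond orders sum to 3 (valence 4) → 1 H
  atom 6: C, bond orders sum to 4 (valence 4) → 0 H
  atom 7: Cl (halogen, monovalent) → 0 H
  atom 8: C, bond orders sum to 4 (valence 4) → 0 H
  atom 9: C, bond orders sum to 4 (valence 4) → 0 H
  atom 10: O, bond orders sum to 2 (valence 2) → 0 H
  atom 11: O, bond orders sum to 2 (valence 2) → 0 H
  atom 12: C, bond orders sum to 1 (valence 4) → 3 H
  atom 13: C, bond orders sum to 4 (valence 4) → 0 H
  atom 14: C, bond orders sum to 4 (valence 4) → 0 H
  atom 15: F (halogen, monovalent) → 0 H
  atom 16: F (halogen, monovalent) → 0 H
  atom 17: F (halogen, monovalent) → 0 H
Totals → C:10, H:6, Cl:1, F:3, O:3.

C10H6ClF3O3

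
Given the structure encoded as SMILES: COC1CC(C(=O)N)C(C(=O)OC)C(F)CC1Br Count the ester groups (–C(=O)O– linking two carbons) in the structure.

The ester motif appears at heavy-atom position 10 in the SMILES.
Other groups present: 1 amide, 1 ether.
Ester count: 1.

1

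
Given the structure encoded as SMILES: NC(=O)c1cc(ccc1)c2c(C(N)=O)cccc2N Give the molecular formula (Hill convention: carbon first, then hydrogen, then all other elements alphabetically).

Walk through each heavy atom and fill implicit hydrogens from standard valence (C 4, N 3, O 2, S 2, halogen 1); for lowercase aromatic atoms, an aromatic c carries 1 H when it has two neighbours and 0 H with three, and aromatic n carries 0 H:
  atom 1: N, bond orders sum to 1 (valence 3) → 2 H
  atom 2: C, bond orders sum to 4 (valence 4) → 0 H
  atom 3: O, bond orders sum to 2 (valence 2) → 0 H
  atom 4: aromatic c, 3 neighbours → 0 H
  atom 5: aromatic c, 2 neighbours → 1 H
  atom 6: aromatic c, 3 neighbours → 0 H
  atom 7: aromatic c, 2 neighbours → 1 H
  atom 8: aromatic c, 2 neighbours → 1 H
  atom 9: aromatic c, 2 neighbours → 1 H
  atom 10: aromatic c, 3 neighbours → 0 H
  atom 11: aromatic c, 3 neighbours → 0 H
  atom 12: C, bond orders sum to 4 (valence 4) → 0 H
  atom 13: N, bond orders sum to 1 (valence 3) → 2 H
  atom 14: O, bond orders sum to 2 (valence 2) → 0 H
  atom 15: aromatic c, 2 neighbours → 1 H
  atom 16: aromatic c, 2 neighbours → 1 H
  atom 17: aromatic c, 2 neighbours → 1 H
  atom 18: aromatic c, 3 neighbours → 0 H
  atom 19: N, bond orders sum to 1 (valence 3) → 2 H
Totals → C:14, H:13, N:3, O:2.
In Hill order: C14H13N3O2.

C14H13N3O2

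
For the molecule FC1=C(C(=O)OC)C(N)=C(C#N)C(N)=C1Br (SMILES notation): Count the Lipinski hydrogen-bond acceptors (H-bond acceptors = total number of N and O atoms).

N atoms: 3; O atoms: 2.
Lipinski HBA = 3 + 2 = 5.

5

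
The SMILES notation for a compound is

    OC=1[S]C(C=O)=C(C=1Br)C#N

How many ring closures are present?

1

In SMILES, each pair of matching ring-closure digits denotes one ring-closing bond; the number of such bonds equals the number of independent rings.
Ring-closure bonds here: 1.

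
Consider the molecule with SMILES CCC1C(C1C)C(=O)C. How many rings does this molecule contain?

In SMILES, each pair of matching ring-closure digits denotes one ring-closing bond; the number of such bonds equals the number of independent rings.
Ring-closure bonds here: 1.

1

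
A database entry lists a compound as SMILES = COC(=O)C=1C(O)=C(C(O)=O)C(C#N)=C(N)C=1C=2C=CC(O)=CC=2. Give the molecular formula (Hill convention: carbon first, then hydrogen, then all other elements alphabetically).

Walk through each heavy atom and fill implicit hydrogens from standard valence (C 4, N 3, O 2, S 2, halogen 1):
  atom 1: C, bond orders sum to 1 (valence 4) → 3 H
  atom 2: O, bond orders sum to 2 (valence 2) → 0 H
  atom 3: C, bond orders sum to 4 (valence 4) → 0 H
  atom 4: O, bond orders sum to 2 (valence 2) → 0 H
  atom 5: C, bond orders sum to 4 (valence 4) → 0 H
  atom 6: C, bond orders sum to 4 (valence 4) → 0 H
  atom 7: O, bond orders sum to 1 (valence 2) → 1 H
  atom 8: C, bond orders sum to 4 (valence 4) → 0 H
  atom 9: C, bond orders sum to 4 (valence 4) → 0 H
  atom 10: O, bond orders sum to 1 (valence 2) → 1 H
  atom 11: O, bond orders sum to 2 (valence 2) → 0 H
  atom 12: C, bond orders sum to 4 (valence 4) → 0 H
  atom 13: C, bond orders sum to 4 (valence 4) → 0 H
  atom 14: N, bond orders sum to 3 (valence 3) → 0 H
  atom 15: C, bond orders sum to 4 (valence 4) → 0 H
  atom 16: N, bond orders sum to 1 (valence 3) → 2 H
  atom 17: C, bond orders sum to 4 (valence 4) → 0 H
  atom 18: C, bond orders sum to 4 (valence 4) → 0 H
  atom 19: C, bond orders sum to 3 (valence 4) → 1 H
  atom 20: C, bond orders sum to 3 (valence 4) → 1 H
  atom 21: C, bond orders sum to 4 (valence 4) → 0 H
  atom 22: O, bond orders sum to 1 (valence 2) → 1 H
  atom 23: C, bond orders sum to 3 (valence 4) → 1 H
  atom 24: C, bond orders sum to 3 (valence 4) → 1 H
Totals → C:16, H:12, N:2, O:6.
In Hill order: C16H12N2O6.

C16H12N2O6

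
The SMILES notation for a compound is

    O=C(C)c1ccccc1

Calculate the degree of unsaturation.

5

Molecular formula: C8H8O.
DoU = (2C + 2 + N − H − X) / 2, where X is the halogen count and O/S are ignored.
    = (2·8 + 2 + 0 − 8 − 0) / 2 = 10 / 2 = 5.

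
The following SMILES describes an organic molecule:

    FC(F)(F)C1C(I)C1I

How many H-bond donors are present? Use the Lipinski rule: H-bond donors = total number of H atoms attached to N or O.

Donors: find every N or O and count the H atoms it carries.
  (no N or O atoms present)
Lipinski HBD = 0.

0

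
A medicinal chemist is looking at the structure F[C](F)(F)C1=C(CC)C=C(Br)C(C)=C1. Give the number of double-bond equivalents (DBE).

4

Molecular formula: C10H10BrF3.
DoU = (2C + 2 + N − H − X) / 2, where X is the halogen count and O/S are ignored.
    = (2·10 + 2 + 0 − 10 − 4) / 2 = 8 / 2 = 4.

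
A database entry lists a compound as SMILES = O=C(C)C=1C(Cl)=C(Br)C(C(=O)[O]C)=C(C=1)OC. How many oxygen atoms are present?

Scan the SMILES for O atoms (remember two-letter symbols like Cl and Br are single atoms).
Oxygen count: 4.

4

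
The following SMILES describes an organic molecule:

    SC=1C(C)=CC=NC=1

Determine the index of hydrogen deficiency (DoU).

4

Molecular formula: C6H7NS.
DoU = (2C + 2 + N − H − X) / 2, where X is the halogen count and O/S are ignored.
    = (2·6 + 2 + 1 − 7 − 0) / 2 = 8 / 2 = 4.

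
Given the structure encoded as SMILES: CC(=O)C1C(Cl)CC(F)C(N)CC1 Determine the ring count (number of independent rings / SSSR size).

In SMILES, each pair of matching ring-closure digits denotes one ring-closing bond; the number of such bonds equals the number of independent rings.
Ring-closure bonds here: 1.

1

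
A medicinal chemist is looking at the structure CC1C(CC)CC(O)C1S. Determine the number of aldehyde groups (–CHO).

Scan the SMILES for the aldehyde motif — none present.
Groups that are present: 1 hydroxyl, 1 thiol.

0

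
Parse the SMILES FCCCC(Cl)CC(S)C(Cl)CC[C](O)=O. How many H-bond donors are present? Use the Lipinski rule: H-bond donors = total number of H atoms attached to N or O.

Donors: find every N or O and count the H atoms it carries.
  atom 15 (O): bond orders sum to 1 → 1 H
  atom 16 (O): bond orders sum to 2 → 0 H
Lipinski HBD = 1.

1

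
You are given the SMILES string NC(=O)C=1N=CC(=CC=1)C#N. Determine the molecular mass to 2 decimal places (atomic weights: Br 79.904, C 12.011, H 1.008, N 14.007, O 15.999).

First, the molecular formula is C7H5N3O (counting implicit H from valence).
  C: 7 × 12.011 = 84.077
  H: 5 × 1.008 = 5.040
  N: 3 × 14.007 = 42.021
  O: 1 × 15.999 = 15.999
Sum: 7×12.011 + 5×1.008 + 3×14.007 + 1×15.999 = 147.137 → 147.14 g/mol.

147.14 g/mol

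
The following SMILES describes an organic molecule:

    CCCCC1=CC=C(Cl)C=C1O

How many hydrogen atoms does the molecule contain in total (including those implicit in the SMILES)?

13

Walk through each heavy atom and fill implicit hydrogens from standard valence (C 4, N 3, O 2, S 2, halogen 1):
  atom 1: C, bond orders sum to 1 (valence 4) → 3 H
  atom 2: C, bond orders sum to 2 (valence 4) → 2 H
  atom 3: C, bond orders sum to 2 (valence 4) → 2 H
  atom 4: C, bond orders sum to 2 (valence 4) → 2 H
  atom 5: C, bond orders sum to 4 (valence 4) → 0 H
  atom 6: C, bond orders sum to 3 (valence 4) → 1 H
  atom 7: C, bond orders sum to 3 (valence 4) → 1 H
  atom 8: C, bond orders sum to 4 (valence 4) → 0 H
  atom 9: Cl (halogen, monovalent) → 0 H
  atom 10: C, bond orders sum to 3 (valence 4) → 1 H
  atom 11: C, bond orders sum to 4 (valence 4) → 0 H
  atom 12: O, bond orders sum to 1 (valence 2) → 1 H
Total hydrogens: 13.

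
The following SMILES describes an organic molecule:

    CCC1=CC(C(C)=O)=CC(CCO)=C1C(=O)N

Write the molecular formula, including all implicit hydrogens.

C13H17NO3

Walk through each heavy atom and fill implicit hydrogens from standard valence (C 4, N 3, O 2, S 2, halogen 1):
  atom 1: C, bond orders sum to 1 (valence 4) → 3 H
  atom 2: C, bond orders sum to 2 (valence 4) → 2 H
  atom 3: C, bond orders sum to 4 (valence 4) → 0 H
  atom 4: C, bond orders sum to 3 (valence 4) → 1 H
  atom 5: C, bond orders sum to 4 (valence 4) → 0 H
  atom 6: C, bond orders sum to 4 (valence 4) → 0 H
  atom 7: C, bond orders sum to 1 (valence 4) → 3 H
  atom 8: O, bond orders sum to 2 (valence 2) → 0 H
  atom 9: C, bond orders sum to 3 (valence 4) → 1 H
  atom 10: C, bond orders sum to 4 (valence 4) → 0 H
  atom 11: C, bond orders sum to 2 (valence 4) → 2 H
  atom 12: C, bond orders sum to 2 (valence 4) → 2 H
  atom 13: O, bond orders sum to 1 (valence 2) → 1 H
  atom 14: C, bond orders sum to 4 (valence 4) → 0 H
  atom 15: C, bond orders sum to 4 (valence 4) → 0 H
  atom 16: O, bond orders sum to 2 (valence 2) → 0 H
  atom 17: N, bond orders sum to 1 (valence 3) → 2 H
Totals → C:13, H:17, N:1, O:3.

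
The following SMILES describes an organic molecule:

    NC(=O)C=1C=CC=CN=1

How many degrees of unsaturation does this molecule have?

5

Molecular formula: C6H6N2O.
DoU = (2C + 2 + N − H − X) / 2, where X is the halogen count and O/S are ignored.
    = (2·6 + 2 + 2 − 6 − 0) / 2 = 10 / 2 = 5.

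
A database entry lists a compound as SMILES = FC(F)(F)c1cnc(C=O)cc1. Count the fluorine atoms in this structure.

3

Scan the SMILES for F atoms (remember two-letter symbols like Cl and Br are single atoms).
Fluorine count: 3.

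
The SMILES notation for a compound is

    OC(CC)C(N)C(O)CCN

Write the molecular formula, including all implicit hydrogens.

Walk through each heavy atom and fill implicit hydrogens from standard valence (C 4, N 3, O 2, S 2, halogen 1):
  atom 1: O, bond orders sum to 1 (valence 2) → 1 H
  atom 2: C, bond orders sum to 3 (valence 4) → 1 H
  atom 3: C, bond orders sum to 2 (valence 4) → 2 H
  atom 4: C, bond orders sum to 1 (valence 4) → 3 H
  atom 5: C, bond orders sum to 3 (valence 4) → 1 H
  atom 6: N, bond orders sum to 1 (valence 3) → 2 H
  atom 7: C, bond orders sum to 3 (valence 4) → 1 H
  atom 8: O, bond orders sum to 1 (valence 2) → 1 H
  atom 9: C, bond orders sum to 2 (valence 4) → 2 H
  atom 10: C, bond orders sum to 2 (valence 4) → 2 H
  atom 11: N, bond orders sum to 1 (valence 3) → 2 H
Totals → C:7, H:18, N:2, O:2.

C7H18N2O2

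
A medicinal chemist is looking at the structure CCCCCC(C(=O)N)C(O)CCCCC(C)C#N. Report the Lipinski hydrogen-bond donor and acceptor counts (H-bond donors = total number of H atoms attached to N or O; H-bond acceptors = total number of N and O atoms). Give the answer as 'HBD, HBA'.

3, 4

Donors: find every N or O and count the H atoms it carries.
  atom 8 (O): bond orders sum to 2 → 0 H
  atom 9 (N): bond orders sum to 1 → 2 H
  atom 11 (O): bond orders sum to 1 → 1 H
  atom 19 (N): bond orders sum to 3 → 0 H
Lipinski HBD = 3.
Acceptors: N atoms = 2, O atoms = 2 → HBA = 4.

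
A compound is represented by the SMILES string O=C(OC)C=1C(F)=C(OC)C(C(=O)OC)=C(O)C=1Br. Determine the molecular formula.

Walk through each heavy atom and fill implicit hydrogens from standard valence (C 4, N 3, O 2, S 2, halogen 1):
  atom 1: O, bond orders sum to 2 (valence 2) → 0 H
  atom 2: C, bond orders sum to 4 (valence 4) → 0 H
  atom 3: O, bond orders sum to 2 (valence 2) → 0 H
  atom 4: C, bond orders sum to 1 (valence 4) → 3 H
  atom 5: C, bond orders sum to 4 (valence 4) → 0 H
  atom 6: C, bond orders sum to 4 (valence 4) → 0 H
  atom 7: F (halogen, monovalent) → 0 H
  atom 8: C, bond orders sum to 4 (valence 4) → 0 H
  atom 9: O, bond orders sum to 2 (valence 2) → 0 H
  atom 10: C, bond orders sum to 1 (valence 4) → 3 H
  atom 11: C, bond orders sum to 4 (valence 4) → 0 H
  atom 12: C, bond orders sum to 4 (valence 4) → 0 H
  atom 13: O, bond orders sum to 2 (valence 2) → 0 H
  atom 14: O, bond orders sum to 2 (valence 2) → 0 H
  atom 15: C, bond orders sum to 1 (valence 4) → 3 H
  atom 16: C, bond orders sum to 4 (valence 4) → 0 H
  atom 17: O, bond orders sum to 1 (valence 2) → 1 H
  atom 18: C, bond orders sum to 4 (valence 4) → 0 H
  atom 19: Br (halogen, monovalent) → 0 H
Totals → C:11, H:10, Br:1, F:1, O:6.

C11H10BrFO6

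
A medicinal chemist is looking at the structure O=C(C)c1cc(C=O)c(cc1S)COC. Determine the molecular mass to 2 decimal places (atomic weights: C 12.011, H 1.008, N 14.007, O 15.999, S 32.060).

First, the molecular formula is C11H12O3S (counting implicit H from valence).
  C: 11 × 12.011 = 132.121
  H: 12 × 1.008 = 12.096
  O: 3 × 15.999 = 47.997
  S: 1 × 32.060 = 32.060
Sum: 11×12.011 + 12×1.008 + 3×15.999 + 1×32.060 = 224.274 → 224.27 g/mol.

224.27 g/mol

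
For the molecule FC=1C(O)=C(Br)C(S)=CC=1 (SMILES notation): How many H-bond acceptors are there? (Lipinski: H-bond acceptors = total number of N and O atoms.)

N atoms: 0; O atoms: 1.
Lipinski HBA = 0 + 1 = 1.

1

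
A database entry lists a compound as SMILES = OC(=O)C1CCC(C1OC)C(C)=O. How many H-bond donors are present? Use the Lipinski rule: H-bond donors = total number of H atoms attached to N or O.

1

Donors: find every N or O and count the H atoms it carries.
  atom 1 (O): bond orders sum to 1 → 1 H
  atom 3 (O): bond orders sum to 2 → 0 H
  atom 9 (O): bond orders sum to 2 → 0 H
  atom 13 (O): bond orders sum to 2 → 0 H
Lipinski HBD = 1.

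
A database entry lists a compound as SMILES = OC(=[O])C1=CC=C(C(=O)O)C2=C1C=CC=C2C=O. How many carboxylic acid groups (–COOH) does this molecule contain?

2

The carboxylic acid motif appears at heavy-atom positions 2, 8 in the SMILES.
Other groups present: 1 aldehyde.
Carboxylic acid count: 2.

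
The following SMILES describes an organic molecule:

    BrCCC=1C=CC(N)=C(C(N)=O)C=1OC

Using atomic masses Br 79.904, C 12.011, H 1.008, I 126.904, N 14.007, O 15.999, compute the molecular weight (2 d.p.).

273.13 g/mol

First, the molecular formula is C10H13BrN2O2 (counting implicit H from valence).
  Br: 1 × 79.904 = 79.904
  C: 10 × 12.011 = 120.110
  H: 13 × 1.008 = 13.104
  N: 2 × 14.007 = 28.014
  O: 2 × 15.999 = 31.998
Sum: 1×79.904 + 10×12.011 + 13×1.008 + 2×14.007 + 2×15.999 = 273.130 → 273.13 g/mol.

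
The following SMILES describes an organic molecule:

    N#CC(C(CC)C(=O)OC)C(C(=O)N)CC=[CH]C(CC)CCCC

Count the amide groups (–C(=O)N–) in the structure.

1

The amide motif appears at heavy-atom position 12 in the SMILES.
Other groups present: 1 alkene, 1 ester, 1 nitrile.
Amide count: 1.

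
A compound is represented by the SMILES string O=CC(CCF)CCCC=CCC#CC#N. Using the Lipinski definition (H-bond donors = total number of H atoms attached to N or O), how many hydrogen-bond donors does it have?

0

Donors: find every N or O and count the H atoms it carries.
  atom 1 (O): bond orders sum to 2 → 0 H
  atom 16 (N): bond orders sum to 3 → 0 H
Lipinski HBD = 0.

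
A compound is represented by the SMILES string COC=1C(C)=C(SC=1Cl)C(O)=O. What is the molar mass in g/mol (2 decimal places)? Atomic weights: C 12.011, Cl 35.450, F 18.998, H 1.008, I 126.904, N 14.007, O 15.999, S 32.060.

206.64 g/mol

First, the molecular formula is C7H7ClO3S (counting implicit H from valence).
  C: 7 × 12.011 = 84.077
  Cl: 1 × 35.450 = 35.450
  H: 7 × 1.008 = 7.056
  O: 3 × 15.999 = 47.997
  S: 1 × 32.060 = 32.060
Sum: 7×12.011 + 1×35.450 + 7×1.008 + 3×15.999 + 1×32.060 = 206.640 → 206.64 g/mol.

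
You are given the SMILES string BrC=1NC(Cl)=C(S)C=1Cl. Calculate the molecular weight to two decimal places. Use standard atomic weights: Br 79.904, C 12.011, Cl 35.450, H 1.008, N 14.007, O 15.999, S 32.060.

First, the molecular formula is C4H2BrCl2NS (counting implicit H from valence).
  Br: 1 × 79.904 = 79.904
  C: 4 × 12.011 = 48.044
  Cl: 2 × 35.450 = 70.900
  H: 2 × 1.008 = 2.016
  N: 1 × 14.007 = 14.007
  S: 1 × 32.060 = 32.060
Sum: 1×79.904 + 4×12.011 + 2×35.450 + 2×1.008 + 1×14.007 + 1×32.060 = 246.931 → 246.93 g/mol.

246.93 g/mol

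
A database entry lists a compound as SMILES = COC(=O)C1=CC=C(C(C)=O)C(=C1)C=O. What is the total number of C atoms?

Count every carbon token in the SMILES (each C, including those in ring-closure positions and inside branches).
Carbon count: 11.

11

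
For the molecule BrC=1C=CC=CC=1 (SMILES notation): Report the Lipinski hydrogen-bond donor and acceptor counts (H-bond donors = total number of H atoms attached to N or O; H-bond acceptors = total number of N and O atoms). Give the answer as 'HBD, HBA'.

Donors: find every N or O and count the H atoms it carries.
  (no N or O atoms present)
Lipinski HBD = 0.
Acceptors: N atoms = 0, O atoms = 0 → HBA = 0.

0, 0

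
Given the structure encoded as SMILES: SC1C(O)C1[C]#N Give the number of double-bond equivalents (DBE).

Degree of unsaturation = (number of rings) + (number of π bonds).
Ring closures in the SMILES: 1.
π bonds: 1 triple bond (each 2 DoU) → 2 DoU from unsaturation.
Total DoU = 1 + 2 = 3.

3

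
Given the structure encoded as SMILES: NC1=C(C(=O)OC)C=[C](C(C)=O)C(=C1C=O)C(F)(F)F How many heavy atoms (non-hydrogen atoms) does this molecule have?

20

Every atom symbol written in the SMILES (organic subset) is one heavy atom; implicit H are not written.
Heavy atoms by element → C:12, F:3, N:1, O:4.
Total: 20.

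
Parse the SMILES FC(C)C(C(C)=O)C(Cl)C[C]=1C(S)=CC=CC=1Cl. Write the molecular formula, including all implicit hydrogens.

C13H15Cl2FOS

Walk through each heavy atom and fill implicit hydrogens from standard valence (C 4, N 3, O 2, S 2, halogen 1):
  atom 1: F (halogen, monovalent) → 0 H
  atom 2: C, bond orders sum to 3 (valence 4) → 1 H
  atom 3: C, bond orders sum to 1 (valence 4) → 3 H
  atom 4: C, bond orders sum to 3 (valence 4) → 1 H
  atom 5: C, bond orders sum to 4 (valence 4) → 0 H
  atom 6: C, bond orders sum to 1 (valence 4) → 3 H
  atom 7: O, bond orders sum to 2 (valence 2) → 0 H
  atom 8: C, bond orders sum to 3 (valence 4) → 1 H
  atom 9: Cl (halogen, monovalent) → 0 H
  atom 10: C, bond orders sum to 2 (valence 4) → 2 H
  atom 11: C with explicit H count 0
  atom 12: C, bond orders sum to 4 (valence 4) → 0 H
  atom 13: S, bond orders sum to 1 (valence 2) → 1 H
  atom 14: C, bond orders sum to 3 (valence 4) → 1 H
  atom 15: C, bond orders sum to 3 (valence 4) → 1 H
  atom 16: C, bond orders sum to 3 (valence 4) → 1 H
  atom 17: C, bond orders sum to 4 (valence 4) → 0 H
  atom 18: Cl (halogen, monovalent) → 0 H
Totals → C:13, H:15, Cl:2, F:1, O:1, S:1.
In Hill order: C13H15Cl2FOS.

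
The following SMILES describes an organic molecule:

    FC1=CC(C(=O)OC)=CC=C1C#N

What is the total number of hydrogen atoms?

Walk through each heavy atom and fill implicit hydrogens from standard valence (C 4, N 3, O 2, S 2, halogen 1):
  atom 1: F (halogen, monovalent) → 0 H
  atom 2: C, bond orders sum to 4 (valence 4) → 0 H
  atom 3: C, bond orders sum to 3 (valence 4) → 1 H
  atom 4: C, bond orders sum to 4 (valence 4) → 0 H
  atom 5: C, bond orders sum to 4 (valence 4) → 0 H
  atom 6: O, bond orders sum to 2 (valence 2) → 0 H
  atom 7: O, bond orders sum to 2 (valence 2) → 0 H
  atom 8: C, bond orders sum to 1 (valence 4) → 3 H
  atom 9: C, bond orders sum to 3 (valence 4) → 1 H
  atom 10: C, bond orders sum to 3 (valence 4) → 1 H
  atom 11: C, bond orders sum to 4 (valence 4) → 0 H
  atom 12: C, bond orders sum to 4 (valence 4) → 0 H
  atom 13: N, bond orders sum to 3 (valence 3) → 0 H
Total hydrogens: 6.

6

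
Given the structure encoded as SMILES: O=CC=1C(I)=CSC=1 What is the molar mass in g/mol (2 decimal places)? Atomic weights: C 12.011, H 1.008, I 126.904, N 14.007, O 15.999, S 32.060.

238.04 g/mol

First, the molecular formula is C5H3IOS (counting implicit H from valence).
  C: 5 × 12.011 = 60.055
  H: 3 × 1.008 = 3.024
  I: 1 × 126.904 = 126.904
  O: 1 × 15.999 = 15.999
  S: 1 × 32.060 = 32.060
Sum: 5×12.011 + 3×1.008 + 1×126.904 + 1×15.999 + 1×32.060 = 238.042 → 238.04 g/mol.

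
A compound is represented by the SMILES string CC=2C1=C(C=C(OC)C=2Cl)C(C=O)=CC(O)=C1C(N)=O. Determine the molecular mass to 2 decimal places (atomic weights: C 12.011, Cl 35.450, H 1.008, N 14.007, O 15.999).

293.70 g/mol

First, the molecular formula is C14H12ClNO4 (counting implicit H from valence).
  C: 14 × 12.011 = 168.154
  Cl: 1 × 35.450 = 35.450
  H: 12 × 1.008 = 12.096
  N: 1 × 14.007 = 14.007
  O: 4 × 15.999 = 63.996
Sum: 14×12.011 + 1×35.450 + 12×1.008 + 1×14.007 + 4×15.999 = 293.703 → 293.70 g/mol.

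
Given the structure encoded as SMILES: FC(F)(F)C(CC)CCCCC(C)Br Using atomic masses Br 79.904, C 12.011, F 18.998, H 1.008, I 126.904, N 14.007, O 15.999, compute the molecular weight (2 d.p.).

First, the molecular formula is C10H18BrF3 (counting implicit H from valence).
  Br: 1 × 79.904 = 79.904
  C: 10 × 12.011 = 120.110
  F: 3 × 18.998 = 56.994
  H: 18 × 1.008 = 18.144
Sum: 1×79.904 + 10×12.011 + 3×18.998 + 18×1.008 = 275.152 → 275.15 g/mol.

275.15 g/mol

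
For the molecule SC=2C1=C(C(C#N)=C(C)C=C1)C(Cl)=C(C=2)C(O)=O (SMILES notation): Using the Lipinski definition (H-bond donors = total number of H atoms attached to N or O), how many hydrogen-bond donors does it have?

Donors: find every N or O and count the H atoms it carries.
  atom 7 (N): bond orders sum to 3 → 0 H
  atom 17 (O): bond orders sum to 1 → 1 H
  atom 18 (O): bond orders sum to 2 → 0 H
Lipinski HBD = 1.

1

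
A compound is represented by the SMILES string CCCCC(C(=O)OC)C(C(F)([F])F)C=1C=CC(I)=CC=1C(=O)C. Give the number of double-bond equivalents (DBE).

6

Degree of unsaturation = (number of rings) + (number of π bonds).
Ring closures in the SMILES: 1.
π bonds: 5 double bonds (each 1 DoU) → 5 DoU from unsaturation.
Total DoU = 1 + 5 = 6.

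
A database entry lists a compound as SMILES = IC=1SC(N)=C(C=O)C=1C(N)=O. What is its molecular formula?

Walk through each heavy atom and fill implicit hydrogens from standard valence (C 4, N 3, O 2, S 2, halogen 1):
  atom 1: I (halogen, monovalent) → 0 H
  atom 2: C, bond orders sum to 4 (valence 4) → 0 H
  atom 3: S, bond orders sum to 2 (valence 2) → 0 H
  atom 4: C, bond orders sum to 4 (valence 4) → 0 H
  atom 5: N, bond orders sum to 1 (valence 3) → 2 H
  atom 6: C, bond orders sum to 4 (valence 4) → 0 H
  atom 7: C, bond orders sum to 3 (valence 4) → 1 H
  atom 8: O, bond orders sum to 2 (valence 2) → 0 H
  atom 9: C, bond orders sum to 4 (valence 4) → 0 H
  atom 10: C, bond orders sum to 4 (valence 4) → 0 H
  atom 11: N, bond orders sum to 1 (valence 3) → 2 H
  atom 12: O, bond orders sum to 2 (valence 2) → 0 H
Totals → C:6, H:5, I:1, N:2, O:2, S:1.

C6H5IN2O2S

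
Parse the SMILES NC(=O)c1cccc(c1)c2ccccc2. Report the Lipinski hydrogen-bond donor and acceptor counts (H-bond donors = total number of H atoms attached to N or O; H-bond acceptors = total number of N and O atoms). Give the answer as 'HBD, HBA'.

Donors: find every N or O and count the H atoms it carries.
  atom 1 (N): bond orders sum to 1 → 2 H
  atom 3 (O): bond orders sum to 2 → 0 H
Lipinski HBD = 2.
Acceptors: N atoms = 1, O atoms = 1 → HBA = 2.

2, 2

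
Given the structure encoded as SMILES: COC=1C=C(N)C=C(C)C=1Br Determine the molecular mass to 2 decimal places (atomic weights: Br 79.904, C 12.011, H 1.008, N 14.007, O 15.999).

First, the molecular formula is C8H10BrNO (counting implicit H from valence).
  Br: 1 × 79.904 = 79.904
  C: 8 × 12.011 = 96.088
  H: 10 × 1.008 = 10.080
  N: 1 × 14.007 = 14.007
  O: 1 × 15.999 = 15.999
Sum: 1×79.904 + 8×12.011 + 10×1.008 + 1×14.007 + 1×15.999 = 216.078 → 216.08 g/mol.

216.08 g/mol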